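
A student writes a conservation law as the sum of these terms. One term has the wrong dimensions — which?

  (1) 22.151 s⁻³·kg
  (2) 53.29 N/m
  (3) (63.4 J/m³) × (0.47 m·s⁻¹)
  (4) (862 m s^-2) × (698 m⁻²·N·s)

Dimensions:
  (1) kg·s⁻³
  (2) N·m⁻¹ = kg·m·s⁻²·m⁻¹ = kg·s⁻²
  (3) [kg·m⁻¹·s⁻²] · [m·s⁻¹] = kg·s⁻³
  (4) [m·s⁻²] · [kg·m⁻¹·s⁻¹] = kg·s⁻³
All reduce to kg·s⁻³ except (2), which is kg·s⁻².

(2)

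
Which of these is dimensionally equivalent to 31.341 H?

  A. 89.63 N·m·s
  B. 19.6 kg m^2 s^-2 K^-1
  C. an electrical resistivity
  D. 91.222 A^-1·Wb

D.

Reference: H = V·s·A⁻¹ = kg·m²·s⁻²·A⁻².
Each option:
  A. N·m·s = kg·m·s⁻²·m·s = kg·m²·s⁻¹
  B. kg·m²·s⁻²·K⁻¹
  C. [electrical resistivity] = kg·m³·s⁻³·A⁻²
  D. Wb·A⁻¹ = V·s·A⁻¹ = kg·m²·s⁻²·A⁻²  ← same
Only D. matches kg·m²·s⁻²·A⁻².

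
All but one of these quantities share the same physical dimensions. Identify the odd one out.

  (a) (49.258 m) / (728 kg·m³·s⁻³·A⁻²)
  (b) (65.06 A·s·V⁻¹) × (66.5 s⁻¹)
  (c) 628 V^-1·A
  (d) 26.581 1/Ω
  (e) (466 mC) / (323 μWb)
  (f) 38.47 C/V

In SI base units:
  (a) [m] / [kg·m³·s⁻³·A⁻²] = kg⁻¹·m⁻²·s³·A²
  (b) [kg⁻¹·m⁻²·s⁴·A²] · [s⁻¹] = kg⁻¹·m⁻²·s³·A²
  (c) A·V⁻¹ = A·(J·C⁻¹)⁻¹ = kg⁻¹·m⁻²·s³·A²
  (d) Ω⁻¹ = (V·A⁻¹)⁻¹ = kg⁻¹·m⁻²·s³·A²
  (e) [s·A] / [kg·m²·s⁻²·A⁻¹] = kg⁻¹·m⁻²·s³·A²
  (f) C·V⁻¹ = s·A·(J·C⁻¹)⁻¹ = kg⁻¹·m⁻²·s⁴·A²
All reduce to kg⁻¹·m⁻²·s³·A² except (f), which is kg⁻¹·m⁻²·s⁴·A².

(f)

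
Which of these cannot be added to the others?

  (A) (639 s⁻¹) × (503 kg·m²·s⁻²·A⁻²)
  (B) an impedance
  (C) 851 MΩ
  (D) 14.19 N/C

Dimensions:
  (A) [s⁻¹] · [kg·m²·s⁻²·A⁻²] = kg·m²·s⁻³·A⁻²
  (B) [impedance] = kg·m²·s⁻³·A⁻²
  (C) Ω = V·A⁻¹ = kg·m²·s⁻³·A⁻²
  (D) N·C⁻¹ = kg·m·s⁻²·(s·A)⁻¹ = kg·m·s⁻³·A⁻¹
All reduce to kg·m²·s⁻³·A⁻² except (D), which is kg·m·s⁻³·A⁻¹.

(D)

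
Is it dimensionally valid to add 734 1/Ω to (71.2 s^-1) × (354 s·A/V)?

Yes

Dimensions:
  734 1/Ω:  Ω⁻¹ = (V·A⁻¹)⁻¹ = kg⁻¹·m⁻²·s³·A²
  (71.2 s^-1) × (354 s·A/V):  [s⁻¹] · [kg⁻¹·m⁻²·s⁴·A²] = kg⁻¹·m⁻²·s³·A²
Both are kg⁻¹·m⁻²·s³·A², so they have the same dimensions and can be added.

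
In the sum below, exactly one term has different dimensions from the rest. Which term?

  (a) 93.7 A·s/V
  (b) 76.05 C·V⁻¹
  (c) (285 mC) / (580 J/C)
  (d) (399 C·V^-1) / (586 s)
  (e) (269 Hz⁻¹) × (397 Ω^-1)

(d)

Dimensions:
  (a) A·s·V⁻¹ = A·s·(J·C⁻¹)⁻¹ = kg⁻¹·m⁻²·s⁴·A²
  (b) C·V⁻¹ = s·A·(J·C⁻¹)⁻¹ = kg⁻¹·m⁻²·s⁴·A²
  (c) [s·A] / [kg·m²·s⁻³·A⁻¹] = kg⁻¹·m⁻²·s⁴·A²
  (d) [kg⁻¹·m⁻²·s⁴·A²] / [s] = kg⁻¹·m⁻²·s³·A²
  (e) [s] · [kg⁻¹·m⁻²·s³·A²] = kg⁻¹·m⁻²·s⁴·A²
All reduce to kg⁻¹·m⁻²·s⁴·A² except (d), which is kg⁻¹·m⁻²·s³·A².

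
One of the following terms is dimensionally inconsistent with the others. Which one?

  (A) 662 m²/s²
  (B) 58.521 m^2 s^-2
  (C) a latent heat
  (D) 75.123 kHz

(D)

In SI base units:
  (A) m²·s⁻²
  (B) m²·s⁻²
  (C) [latent heat] = m²·s⁻²
  (D) Hz = s⁻¹
All reduce to m²·s⁻² except (D), which is s⁻¹.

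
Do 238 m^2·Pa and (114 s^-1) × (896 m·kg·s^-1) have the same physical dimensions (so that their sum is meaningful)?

Expand each in SI base units:
  238 m^2·Pa:  Pa·m² = N·m⁻²·m² = kg·m·s⁻²
  (114 s^-1) × (896 m·kg·s^-1):  [s⁻¹] · [kg·m·s⁻¹] = kg·m·s⁻²
Both are kg·m·s⁻², so they have the same dimensions and can be added.

Yes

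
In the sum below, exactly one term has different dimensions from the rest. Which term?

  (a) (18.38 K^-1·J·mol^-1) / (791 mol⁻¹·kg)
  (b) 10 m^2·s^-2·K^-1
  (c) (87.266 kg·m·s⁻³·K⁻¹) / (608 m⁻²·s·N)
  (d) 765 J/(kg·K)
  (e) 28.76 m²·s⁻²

(e)

Expand each in SI base units:
  (a) [kg·m²·s⁻²·K⁻¹·mol⁻¹] / [kg·mol⁻¹] = m²·s⁻²·K⁻¹
  (b) m²·s⁻²·K⁻¹
  (c) [kg·m·s⁻³·K⁻¹] / [kg·m⁻¹·s⁻¹] = m²·s⁻²·K⁻¹
  (d) J·kg⁻¹·K⁻¹ = N·m·kg⁻¹·K⁻¹ = m²·s⁻²·K⁻¹
  (e) m²·s⁻²
All reduce to m²·s⁻²·K⁻¹ except (e), which is m²·s⁻².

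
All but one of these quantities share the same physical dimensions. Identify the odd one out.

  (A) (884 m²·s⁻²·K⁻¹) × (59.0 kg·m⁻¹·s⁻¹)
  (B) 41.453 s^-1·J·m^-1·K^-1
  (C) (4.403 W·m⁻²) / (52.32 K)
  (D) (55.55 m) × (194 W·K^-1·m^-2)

(C)

In SI base units:
  (A) [m²·s⁻²·K⁻¹] · [kg·m⁻¹·s⁻¹] = kg·m·s⁻³·K⁻¹
  (B) J·s⁻¹·m⁻¹·K⁻¹ = N·m·s⁻¹·m⁻¹·K⁻¹ = kg·m·s⁻³·K⁻¹
  (C) [kg·s⁻³] / [K] = kg·s⁻³·K⁻¹
  (D) [m] · [kg·s⁻³·K⁻¹] = kg·m·s⁻³·K⁻¹
All reduce to kg·m·s⁻³·K⁻¹ except (C), which is kg·s⁻³·K⁻¹.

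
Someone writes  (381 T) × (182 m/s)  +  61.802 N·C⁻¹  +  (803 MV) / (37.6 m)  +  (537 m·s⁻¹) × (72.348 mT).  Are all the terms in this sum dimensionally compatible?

Work out the base dimensions of each:
  (381 T) × (182 m/s):  [kg·s⁻²·A⁻¹] · [m·s⁻¹] = kg·m·s⁻³·A⁻¹
  61.802 N·C⁻¹:  N·C⁻¹ = kg·m·s⁻²·(s·A)⁻¹ = kg·m·s⁻³·A⁻¹
  (803 MV) / (37.6 m):  [kg·m²·s⁻³·A⁻¹] / [m] = kg·m·s⁻³·A⁻¹
  (537 m·s⁻¹) × (72.348 mT):  [m·s⁻¹] · [kg·s⁻²·A⁻¹] = kg·m·s⁻³·A⁻¹
Every term reduces to kg·m·s⁻³·A⁻¹.

Yes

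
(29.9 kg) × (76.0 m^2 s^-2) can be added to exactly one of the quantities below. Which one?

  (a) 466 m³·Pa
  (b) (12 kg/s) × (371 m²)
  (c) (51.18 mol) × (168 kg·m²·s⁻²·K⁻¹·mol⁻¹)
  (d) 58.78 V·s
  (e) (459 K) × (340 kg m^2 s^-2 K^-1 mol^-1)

(a)

Reference: [kg] · [m²·s⁻²] = kg·m²·s⁻².
Each option:
  (a) Pa·m³ = N·m⁻²·m³ = kg·m²·s⁻²  ← same
  (b) [kg·s⁻¹] · [m²] = kg·m²·s⁻¹
  (c) [mol] · [kg·m²·s⁻²·K⁻¹·mol⁻¹] = kg·m²·s⁻²·K⁻¹
  (d) V·s = J·C⁻¹·s = kg·m²·s⁻²·A⁻¹
  (e) [K] · [kg·m²·s⁻²·K⁻¹·mol⁻¹] = kg·m²·s⁻²·mol⁻¹
Only (a) matches kg·m²·s⁻².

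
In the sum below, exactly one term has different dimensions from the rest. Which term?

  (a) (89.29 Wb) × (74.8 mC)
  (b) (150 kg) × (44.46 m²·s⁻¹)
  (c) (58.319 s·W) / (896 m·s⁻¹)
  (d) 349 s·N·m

Reduce each to base SI dimensions:
  (a) [kg·m²·s⁻²·A⁻¹] · [s·A] = kg·m²·s⁻¹
  (b) [kg] · [m²·s⁻¹] = kg·m²·s⁻¹
  (c) [kg·m²·s⁻²] / [m·s⁻¹] = kg·m·s⁻¹
  (d) N·m·s = kg·m·s⁻²·m·s = kg·m²·s⁻¹
All reduce to kg·m²·s⁻¹ except (c), which is kg·m·s⁻¹.

(c)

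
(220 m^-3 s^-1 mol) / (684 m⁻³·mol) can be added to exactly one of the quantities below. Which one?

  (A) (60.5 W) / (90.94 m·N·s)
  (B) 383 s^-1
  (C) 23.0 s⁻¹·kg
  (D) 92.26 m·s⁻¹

(B)

Reference: [m⁻³·s⁻¹·mol] / [m⁻³·mol] = s⁻¹.
Each option:
  (A) [kg·m²·s⁻³] / [kg·m²·s⁻¹] = s⁻²
  (B) s⁻¹  ← same
  (C) kg·s⁻¹
  (D) m·s⁻¹
Only (B) matches s⁻¹.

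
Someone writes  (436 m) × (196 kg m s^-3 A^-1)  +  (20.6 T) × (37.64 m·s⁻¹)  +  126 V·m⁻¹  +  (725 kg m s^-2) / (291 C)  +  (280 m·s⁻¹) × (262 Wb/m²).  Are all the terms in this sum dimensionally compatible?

In SI base units:
  (436 m) × (196 kg m s^-3 A^-1):  [m] · [kg·m·s⁻³·A⁻¹] = kg·m²·s⁻³·A⁻¹
  (20.6 T) × (37.64 m·s⁻¹):  [kg·s⁻²·A⁻¹] · [m·s⁻¹] = kg·m·s⁻³·A⁻¹
  126 V·m⁻¹:  V·m⁻¹ = J·C⁻¹·m⁻¹ = kg·m·s⁻³·A⁻¹
  (725 kg m s^-2) / (291 C):  [kg·m·s⁻²] / [s·A] = kg·m·s⁻³·A⁻¹
  (280 m·s⁻¹) × (262 Wb/m²):  [m·s⁻¹] · [kg·s⁻²·A⁻¹] = kg·m·s⁻³·A⁻¹
The terms do not share a single dimension (kg·m²·s⁻³·A⁻¹ vs kg·m·s⁻³·A⁻¹).

No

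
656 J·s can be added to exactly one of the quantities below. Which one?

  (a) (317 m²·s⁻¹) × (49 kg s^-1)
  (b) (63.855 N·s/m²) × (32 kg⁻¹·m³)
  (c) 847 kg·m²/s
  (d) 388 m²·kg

(c)

Reference: J·s = N·m·s = kg·m²·s⁻¹.
Each option:
  (a) [m²·s⁻¹] · [kg·s⁻¹] = kg·m²·s⁻²
  (b) [kg·m⁻¹·s⁻¹] · [kg⁻¹·m³] = m²·s⁻¹
  (c) kg·m²·s⁻¹  ← same
  (d) kg·m²
Only (c) matches kg·m²·s⁻¹.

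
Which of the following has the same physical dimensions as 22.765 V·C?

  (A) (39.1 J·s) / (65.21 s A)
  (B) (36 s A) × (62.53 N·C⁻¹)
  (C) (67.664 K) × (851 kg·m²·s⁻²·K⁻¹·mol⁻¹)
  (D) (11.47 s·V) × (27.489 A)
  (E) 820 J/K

(D)

Reference: C·V = s·A·J·C⁻¹ = kg·m²·s⁻².
Each option:
  (A) [kg·m²·s⁻¹] / [s·A] = kg·m²·s⁻²·A⁻¹
  (B) [s·A] · [kg·m·s⁻³·A⁻¹] = kg·m·s⁻²
  (C) [K] · [kg·m²·s⁻²·K⁻¹·mol⁻¹] = kg·m²·s⁻²·mol⁻¹
  (D) [kg·m²·s⁻²·A⁻¹] · [A] = kg·m²·s⁻²  ← same
  (E) J·K⁻¹ = N·m·K⁻¹ = kg·m²·s⁻²·K⁻¹
Only (D) matches kg·m²·s⁻².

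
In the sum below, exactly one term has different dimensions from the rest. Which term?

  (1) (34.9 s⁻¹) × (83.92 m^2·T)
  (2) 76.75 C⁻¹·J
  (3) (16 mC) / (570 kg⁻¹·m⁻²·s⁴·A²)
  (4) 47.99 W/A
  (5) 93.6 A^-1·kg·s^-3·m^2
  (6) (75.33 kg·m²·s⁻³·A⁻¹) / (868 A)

Reduce each to base SI dimensions:
  (1) [s⁻¹] · [kg·m²·s⁻²·A⁻¹] = kg·m²·s⁻³·A⁻¹
  (2) J·C⁻¹ = N·m·(s·A)⁻¹ = kg·m²·s⁻³·A⁻¹
  (3) [s·A] / [kg⁻¹·m⁻²·s⁴·A²] = kg·m²·s⁻³·A⁻¹
  (4) W·A⁻¹ = J·s⁻¹·A⁻¹ = kg·m²·s⁻³·A⁻¹
  (5) kg·m²·s⁻³·A⁻¹
  (6) [kg·m²·s⁻³·A⁻¹] / [A] = kg·m²·s⁻³·A⁻²
All reduce to kg·m²·s⁻³·A⁻¹ except (6), which is kg·m²·s⁻³·A⁻².

(6)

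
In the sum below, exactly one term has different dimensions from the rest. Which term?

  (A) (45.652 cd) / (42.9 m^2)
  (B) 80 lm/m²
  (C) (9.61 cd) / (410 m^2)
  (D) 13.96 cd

In SI base units:
  (A) [cd] / [m²] = m⁻²·cd
  (B) lm·m⁻² = cd·m⁻² = m⁻²·cd
  (C) [cd] / [m²] = m⁻²·cd
  (D) cd
All reduce to m⁻²·cd except (D), which is cd.

(D)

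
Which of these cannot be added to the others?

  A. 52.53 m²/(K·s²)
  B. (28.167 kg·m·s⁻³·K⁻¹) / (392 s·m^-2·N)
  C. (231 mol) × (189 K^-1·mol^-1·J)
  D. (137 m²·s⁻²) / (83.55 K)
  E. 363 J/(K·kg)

C.

Reduce each to base SI dimensions:
  A. m²·s⁻²·K⁻¹
  B. [kg·m·s⁻³·K⁻¹] / [kg·m⁻¹·s⁻¹] = m²·s⁻²·K⁻¹
  C. [mol] · [kg·m²·s⁻²·K⁻¹·mol⁻¹] = kg·m²·s⁻²·K⁻¹
  D. [m²·s⁻²] / [K] = m²·s⁻²·K⁻¹
  E. J·kg⁻¹·K⁻¹ = N·m·kg⁻¹·K⁻¹ = m²·s⁻²·K⁻¹
All reduce to m²·s⁻²·K⁻¹ except C., which is kg·m²·s⁻²·K⁻¹.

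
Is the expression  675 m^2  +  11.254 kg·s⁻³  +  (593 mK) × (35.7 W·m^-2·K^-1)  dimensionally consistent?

No

Reduce each to base SI dimensions:
  675 m^2:  m²
  11.254 kg·s⁻³:  kg·s⁻³
  (593 mK) × (35.7 W·m^-2·K^-1):  [K] · [kg·s⁻³·K⁻¹] = kg·s⁻³
The terms do not share a single dimension (kg·s⁻³ vs m²).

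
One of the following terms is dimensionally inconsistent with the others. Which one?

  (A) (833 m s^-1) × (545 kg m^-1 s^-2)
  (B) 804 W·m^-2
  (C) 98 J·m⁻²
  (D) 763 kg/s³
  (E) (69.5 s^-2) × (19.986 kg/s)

Expand each in SI base units:
  (A) [m·s⁻¹] · [kg·m⁻¹·s⁻²] = kg·s⁻³
  (B) W·m⁻² = J·s⁻¹·m⁻² = kg·s⁻³
  (C) J·m⁻² = N·m·m⁻² = kg·s⁻²
  (D) kg·s⁻³
  (E) [s⁻²] · [kg·s⁻¹] = kg·s⁻³
All reduce to kg·s⁻³ except (C), which is kg·s⁻².

(C)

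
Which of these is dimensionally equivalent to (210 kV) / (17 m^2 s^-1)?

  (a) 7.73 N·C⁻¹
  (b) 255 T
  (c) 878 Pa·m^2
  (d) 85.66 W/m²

(b)

Reference: [kg·m²·s⁻³·A⁻¹] / [m²·s⁻¹] = kg·s⁻²·A⁻¹.
Each option:
  (a) N·C⁻¹ = kg·m·s⁻²·(s·A)⁻¹ = kg·m·s⁻³·A⁻¹
  (b) T = Wb·m⁻² = kg·s⁻²·A⁻¹  ← same
  (c) Pa·m² = N·m⁻²·m² = kg·m·s⁻²
  (d) W·m⁻² = J·s⁻¹·m⁻² = kg·s⁻³
Only (b) matches kg·s⁻²·A⁻¹.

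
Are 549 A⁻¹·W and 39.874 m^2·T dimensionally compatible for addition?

Reduce each to base SI dimensions:
  549 A⁻¹·W:  W·A⁻¹ = J·s⁻¹·A⁻¹ = kg·m²·s⁻³·A⁻¹
  39.874 m^2·T:  T·m² = Wb·m⁻²·m² = kg·m²·s⁻²·A⁻¹
kg·m²·s⁻³·A⁻¹ ≠ kg·m²·s⁻²·A⁻¹, so they cannot be added.

No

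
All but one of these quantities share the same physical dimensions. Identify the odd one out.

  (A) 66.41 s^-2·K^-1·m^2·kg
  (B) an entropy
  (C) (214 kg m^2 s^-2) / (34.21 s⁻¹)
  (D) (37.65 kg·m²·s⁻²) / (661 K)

Work out the base dimensions of each:
  (A) kg·m²·s⁻²·K⁻¹
  (B) [entropy] = kg·m²·s⁻²·K⁻¹
  (C) [kg·m²·s⁻²] / [s⁻¹] = kg·m²·s⁻¹
  (D) [kg·m²·s⁻²] / [K] = kg·m²·s⁻²·K⁻¹
All reduce to kg·m²·s⁻²·K⁻¹ except (C), which is kg·m²·s⁻¹.

(C)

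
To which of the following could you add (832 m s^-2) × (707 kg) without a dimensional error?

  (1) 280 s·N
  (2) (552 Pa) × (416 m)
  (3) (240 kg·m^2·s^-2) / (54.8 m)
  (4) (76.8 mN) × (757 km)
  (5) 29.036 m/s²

Reference: [m·s⁻²] · [kg] = kg·m·s⁻².
Each option:
  (1) N·s = kg·m·s⁻²·s = kg·m·s⁻¹
  (2) [kg·m⁻¹·s⁻²] · [m] = kg·s⁻²
  (3) [kg·m²·s⁻²] / [m] = kg·m·s⁻²  ← same
  (4) [kg·m·s⁻²] · [m] = kg·m²·s⁻²
  (5) m·s⁻²
Only (3) matches kg·m·s⁻².

(3)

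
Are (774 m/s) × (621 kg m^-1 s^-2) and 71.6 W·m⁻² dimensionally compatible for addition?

Expand each in SI base units:
  (774 m/s) × (621 kg m^-1 s^-2):  [m·s⁻¹] · [kg·m⁻¹·s⁻²] = kg·s⁻³
  71.6 W·m⁻²:  W·m⁻² = J·s⁻¹·m⁻² = kg·s⁻³
Both are kg·s⁻³, so they have the same dimensions and can be added.

Yes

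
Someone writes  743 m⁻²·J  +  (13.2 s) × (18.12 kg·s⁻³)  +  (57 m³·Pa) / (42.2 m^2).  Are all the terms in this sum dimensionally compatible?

Dimensions:
  743 m⁻²·J:  J·m⁻² = N·m·m⁻² = kg·s⁻²
  (13.2 s) × (18.12 kg·s⁻³):  [s] · [kg·s⁻³] = kg·s⁻²
  (57 m³·Pa) / (42.2 m^2):  [kg·m²·s⁻²] / [m²] = kg·s⁻²
Every term reduces to kg·s⁻².

Yes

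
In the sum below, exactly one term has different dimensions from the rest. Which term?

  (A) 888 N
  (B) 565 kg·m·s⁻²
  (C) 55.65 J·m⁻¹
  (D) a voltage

(D)

Expand each in SI base units:
  (A) N = kg·m·s⁻²
  (B) kg·m·s⁻²
  (C) J·m⁻¹ = N·m·m⁻¹ = kg·m·s⁻²
  (D) [voltage] = kg·m²·s⁻³·A⁻¹
All reduce to kg·m·s⁻² except (D), which is kg·m²·s⁻³·A⁻¹.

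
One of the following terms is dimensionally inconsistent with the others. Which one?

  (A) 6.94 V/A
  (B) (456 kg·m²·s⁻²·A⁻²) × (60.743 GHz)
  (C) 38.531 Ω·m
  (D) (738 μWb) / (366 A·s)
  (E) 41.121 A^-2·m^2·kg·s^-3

(C)

Expand each in SI base units:
  (A) V·A⁻¹ = J·C⁻¹·A⁻¹ = kg·m²·s⁻³·A⁻²
  (B) [kg·m²·s⁻²·A⁻²] · [s⁻¹] = kg·m²·s⁻³·A⁻²
  (C) Ω·m = V·A⁻¹·m = kg·m³·s⁻³·A⁻²
  (D) [kg·m²·s⁻²·A⁻¹] / [s·A] = kg·m²·s⁻³·A⁻²
  (E) kg·m²·s⁻³·A⁻²
All reduce to kg·m²·s⁻³·A⁻² except (C), which is kg·m³·s⁻³·A⁻².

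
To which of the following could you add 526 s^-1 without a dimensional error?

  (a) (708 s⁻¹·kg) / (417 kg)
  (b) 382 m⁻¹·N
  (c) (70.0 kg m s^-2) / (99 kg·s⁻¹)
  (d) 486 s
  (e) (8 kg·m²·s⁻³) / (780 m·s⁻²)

Reference: s⁻¹.
Each option:
  (a) [kg·s⁻¹] / [kg] = s⁻¹  ← same
  (b) N·m⁻¹ = kg·m·s⁻²·m⁻¹ = kg·s⁻²
  (c) [kg·m·s⁻²] / [kg·s⁻¹] = m·s⁻¹
  (d) s
  (e) [kg·m²·s⁻³] / [m·s⁻²] = kg·m·s⁻¹
Only (a) matches s⁻¹.

(a)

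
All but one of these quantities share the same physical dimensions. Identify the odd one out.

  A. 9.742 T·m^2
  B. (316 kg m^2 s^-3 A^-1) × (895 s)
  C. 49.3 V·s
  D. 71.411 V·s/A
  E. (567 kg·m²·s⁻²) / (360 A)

D.

Dimensions:
  A. T·m² = Wb·m⁻²·m² = kg·m²·s⁻²·A⁻¹
  B. [kg·m²·s⁻³·A⁻¹] · [s] = kg·m²·s⁻²·A⁻¹
  C. V·s = J·C⁻¹·s = kg·m²·s⁻²·A⁻¹
  D. V·s·A⁻¹ = J·C⁻¹·s·A⁻¹ = kg·m²·s⁻²·A⁻²
  E. [kg·m²·s⁻²] / [A] = kg·m²·s⁻²·A⁻¹
All reduce to kg·m²·s⁻²·A⁻¹ except D., which is kg·m²·s⁻²·A⁻².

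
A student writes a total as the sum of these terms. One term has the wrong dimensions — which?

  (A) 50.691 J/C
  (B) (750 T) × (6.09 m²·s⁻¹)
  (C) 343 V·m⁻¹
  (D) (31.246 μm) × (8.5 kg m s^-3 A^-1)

(C)

Expand each in SI base units:
  (A) J·C⁻¹ = N·m·(s·A)⁻¹ = kg·m²·s⁻³·A⁻¹
  (B) [kg·s⁻²·A⁻¹] · [m²·s⁻¹] = kg·m²·s⁻³·A⁻¹
  (C) V·m⁻¹ = J·C⁻¹·m⁻¹ = kg·m·s⁻³·A⁻¹
  (D) [m] · [kg·m·s⁻³·A⁻¹] = kg·m²·s⁻³·A⁻¹
All reduce to kg·m²·s⁻³·A⁻¹ except (C), which is kg·m·s⁻³·A⁻¹.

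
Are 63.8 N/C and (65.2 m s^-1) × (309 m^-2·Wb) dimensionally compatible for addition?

Yes

Reduce each to base SI dimensions:
  63.8 N/C:  N·C⁻¹ = kg·m·s⁻²·(s·A)⁻¹ = kg·m·s⁻³·A⁻¹
  (65.2 m s^-1) × (309 m^-2·Wb):  [m·s⁻¹] · [kg·s⁻²·A⁻¹] = kg·m·s⁻³·A⁻¹
Both are kg·m·s⁻³·A⁻¹, so they have the same dimensions and can be added.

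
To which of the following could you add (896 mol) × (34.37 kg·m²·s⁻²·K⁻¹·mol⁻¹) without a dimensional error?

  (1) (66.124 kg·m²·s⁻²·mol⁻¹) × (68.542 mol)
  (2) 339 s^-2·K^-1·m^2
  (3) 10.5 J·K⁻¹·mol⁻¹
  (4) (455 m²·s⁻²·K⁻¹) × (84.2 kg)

(4)

Reference: [mol] · [kg·m²·s⁻²·K⁻¹·mol⁻¹] = kg·m²·s⁻²·K⁻¹.
Each option:
  (1) [kg·m²·s⁻²·mol⁻¹] · [mol] = kg·m²·s⁻²
  (2) m²·s⁻²·K⁻¹
  (3) J·mol⁻¹·K⁻¹ = N·m·mol⁻¹·K⁻¹ = kg·m²·s⁻²·K⁻¹·mol⁻¹
  (4) [m²·s⁻²·K⁻¹] · [kg] = kg·m²·s⁻²·K⁻¹  ← same
Only (4) matches kg·m²·s⁻²·K⁻¹.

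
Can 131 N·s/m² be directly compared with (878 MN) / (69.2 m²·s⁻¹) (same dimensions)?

Yes

In SI base units:
  131 N·s/m²:  N·s·m⁻² = kg·m·s⁻²·s·m⁻² = kg·m⁻¹·s⁻¹
  (878 MN) / (69.2 m²·s⁻¹):  [kg·m·s⁻²] / [m²·s⁻¹] = kg·m⁻¹·s⁻¹
Both are kg·m⁻¹·s⁻¹, so they have the same dimensions and can be added.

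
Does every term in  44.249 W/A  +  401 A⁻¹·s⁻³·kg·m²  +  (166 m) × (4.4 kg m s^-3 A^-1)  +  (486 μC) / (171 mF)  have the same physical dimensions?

Yes

Work out the base dimensions of each:
  44.249 W/A:  W·A⁻¹ = J·s⁻¹·A⁻¹ = kg·m²·s⁻³·A⁻¹
  401 A⁻¹·s⁻³·kg·m²:  kg·m²·s⁻³·A⁻¹
  (166 m) × (4.4 kg m s^-3 A^-1):  [m] · [kg·m·s⁻³·A⁻¹] = kg·m²·s⁻³·A⁻¹
  (486 μC) / (171 mF):  [s·A] / [kg⁻¹·m⁻²·s⁴·A²] = kg·m²·s⁻³·A⁻¹
Every term reduces to kg·m²·s⁻³·A⁻¹.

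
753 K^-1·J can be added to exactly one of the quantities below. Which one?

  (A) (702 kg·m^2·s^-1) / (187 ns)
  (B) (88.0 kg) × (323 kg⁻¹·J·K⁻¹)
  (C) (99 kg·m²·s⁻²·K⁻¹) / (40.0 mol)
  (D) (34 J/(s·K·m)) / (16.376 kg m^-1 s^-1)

Reference: J·K⁻¹ = N·m·K⁻¹ = kg·m²·s⁻²·K⁻¹.
Each option:
  (A) [kg·m²·s⁻¹] / [s] = kg·m²·s⁻²
  (B) [kg] · [m²·s⁻²·K⁻¹] = kg·m²·s⁻²·K⁻¹  ← same
  (C) [kg·m²·s⁻²·K⁻¹] / [mol] = kg·m²·s⁻²·K⁻¹·mol⁻¹
  (D) [kg·m·s⁻³·K⁻¹] / [kg·m⁻¹·s⁻¹] = m²·s⁻²·K⁻¹
Only (B) matches kg·m²·s⁻²·K⁻¹.

(B)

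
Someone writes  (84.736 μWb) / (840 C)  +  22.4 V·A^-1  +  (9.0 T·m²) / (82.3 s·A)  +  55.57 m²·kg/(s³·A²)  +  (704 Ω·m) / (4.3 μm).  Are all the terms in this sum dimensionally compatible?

Yes

In SI base units:
  (84.736 μWb) / (840 C):  [kg·m²·s⁻²·A⁻¹] / [s·A] = kg·m²·s⁻³·A⁻²
  22.4 V·A^-1:  V·A⁻¹ = J·C⁻¹·A⁻¹ = kg·m²·s⁻³·A⁻²
  (9.0 T·m²) / (82.3 s·A):  [kg·m²·s⁻²·A⁻¹] / [s·A] = kg·m²·s⁻³·A⁻²
  55.57 m²·kg/(s³·A²):  kg·m²·s⁻³·A⁻²
  (704 Ω·m) / (4.3 μm):  [kg·m³·s⁻³·A⁻²] / [m] = kg·m²·s⁻³·A⁻²
Every term reduces to kg·m²·s⁻³·A⁻².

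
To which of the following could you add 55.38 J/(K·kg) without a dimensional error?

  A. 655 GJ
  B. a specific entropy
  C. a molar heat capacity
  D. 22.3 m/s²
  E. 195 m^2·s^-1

B.

Reference: J·kg⁻¹·K⁻¹ = N·m·kg⁻¹·K⁻¹ = m²·s⁻²·K⁻¹.
Each option:
  A. J = N·m = kg·m²·s⁻²
  B. [specific entropy] = m²·s⁻²·K⁻¹  ← same
  C. [molar heat capacity] = kg·m²·s⁻²·K⁻¹·mol⁻¹
  D. m·s⁻²
  E. m²·s⁻¹
Only B. matches m²·s⁻²·K⁻¹.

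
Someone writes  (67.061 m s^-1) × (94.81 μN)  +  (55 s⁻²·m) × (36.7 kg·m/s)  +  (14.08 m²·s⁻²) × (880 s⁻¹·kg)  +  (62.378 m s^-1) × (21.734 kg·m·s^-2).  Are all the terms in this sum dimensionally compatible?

Yes

Expand each in SI base units:
  (67.061 m s^-1) × (94.81 μN):  [m·s⁻¹] · [kg·m·s⁻²] = kg·m²·s⁻³
  (55 s⁻²·m) × (36.7 kg·m/s):  [m·s⁻²] · [kg·m·s⁻¹] = kg·m²·s⁻³
  (14.08 m²·s⁻²) × (880 s⁻¹·kg):  [m²·s⁻²] · [kg·s⁻¹] = kg·m²·s⁻³
  (62.378 m s^-1) × (21.734 kg·m·s^-2):  [m·s⁻¹] · [kg·m·s⁻²] = kg·m²·s⁻³
Every term reduces to kg·m²·s⁻³.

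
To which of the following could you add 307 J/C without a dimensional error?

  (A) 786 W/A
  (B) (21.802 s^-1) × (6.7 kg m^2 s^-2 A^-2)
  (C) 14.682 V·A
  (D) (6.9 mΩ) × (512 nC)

Reference: J·C⁻¹ = N·m·(s·A)⁻¹ = kg·m²·s⁻³·A⁻¹.
Each option:
  (A) W·A⁻¹ = J·s⁻¹·A⁻¹ = kg·m²·s⁻³·A⁻¹  ← same
  (B) [s⁻¹] · [kg·m²·s⁻²·A⁻²] = kg·m²·s⁻³·A⁻²
  (C) V·A = J·C⁻¹·A = kg·m²·s⁻³
  (D) [kg·m²·s⁻³·A⁻²] · [s·A] = kg·m²·s⁻²·A⁻¹
Only (A) matches kg·m²·s⁻³·A⁻¹.

(A)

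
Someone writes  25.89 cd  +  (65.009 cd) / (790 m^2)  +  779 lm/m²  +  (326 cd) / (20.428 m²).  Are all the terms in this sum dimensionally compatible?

Dimensions:
  25.89 cd:  cd
  (65.009 cd) / (790 m^2):  [cd] / [m²] = m⁻²·cd
  779 lm/m²:  lm·m⁻² = cd·m⁻² = m⁻²·cd
  (326 cd) / (20.428 m²):  [cd] / [m²] = m⁻²·cd
The terms do not share a single dimension (cd vs m⁻²·cd).

No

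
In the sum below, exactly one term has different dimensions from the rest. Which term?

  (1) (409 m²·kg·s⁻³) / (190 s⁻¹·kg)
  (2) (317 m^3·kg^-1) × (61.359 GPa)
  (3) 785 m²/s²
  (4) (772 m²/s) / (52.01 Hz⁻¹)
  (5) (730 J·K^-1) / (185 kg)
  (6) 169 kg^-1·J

(5)

In SI base units:
  (1) [kg·m²·s⁻³] / [kg·s⁻¹] = m²·s⁻²
  (2) [kg⁻¹·m³] · [kg·m⁻¹·s⁻²] = m²·s⁻²
  (3) m²·s⁻²
  (4) [m²·s⁻¹] / [s] = m²·s⁻²
  (5) [kg·m²·s⁻²·K⁻¹] / [kg] = m²·s⁻²·K⁻¹
  (6) J·kg⁻¹ = N·m·kg⁻¹ = m²·s⁻²
All reduce to m²·s⁻² except (5), which is m²·s⁻²·K⁻¹.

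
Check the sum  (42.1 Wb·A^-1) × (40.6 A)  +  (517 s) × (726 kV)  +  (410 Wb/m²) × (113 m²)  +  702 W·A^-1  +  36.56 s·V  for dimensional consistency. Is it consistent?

No

In SI base units:
  (42.1 Wb·A^-1) × (40.6 A):  [kg·m²·s⁻²·A⁻²] · [A] = kg·m²·s⁻²·A⁻¹
  (517 s) × (726 kV):  [s] · [kg·m²·s⁻³·A⁻¹] = kg·m²·s⁻²·A⁻¹
  (410 Wb/m²) × (113 m²):  [kg·s⁻²·A⁻¹] · [m²] = kg·m²·s⁻²·A⁻¹
  702 W·A^-1:  W·A⁻¹ = J·s⁻¹·A⁻¹ = kg·m²·s⁻³·A⁻¹
  36.56 s·V:  V·s = J·C⁻¹·s = kg·m²·s⁻²·A⁻¹
The terms do not share a single dimension (kg·m²·s⁻²·A⁻¹ vs kg·m²·s⁻³·A⁻¹).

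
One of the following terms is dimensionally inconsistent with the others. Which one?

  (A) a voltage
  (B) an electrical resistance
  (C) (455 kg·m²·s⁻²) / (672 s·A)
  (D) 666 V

(B)

Dimensions:
  (A) [voltage] = kg·m²·s⁻³·A⁻¹
  (B) [electrical resistance] = kg·m²·s⁻³·A⁻²
  (C) [kg·m²·s⁻²] / [s·A] = kg·m²·s⁻³·A⁻¹
  (D) V = J·C⁻¹ = kg·m²·s⁻³·A⁻¹
All reduce to kg·m²·s⁻³·A⁻¹ except (B), which is kg·m²·s⁻³·A⁻².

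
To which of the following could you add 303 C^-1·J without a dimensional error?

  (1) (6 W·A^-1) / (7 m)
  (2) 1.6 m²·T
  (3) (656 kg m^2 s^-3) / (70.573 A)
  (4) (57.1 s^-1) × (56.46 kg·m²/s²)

(3)

Reference: J·C⁻¹ = N·m·(s·A)⁻¹ = kg·m²·s⁻³·A⁻¹.
Each option:
  (1) [kg·m²·s⁻³·A⁻¹] / [m] = kg·m·s⁻³·A⁻¹
  (2) T·m² = Wb·m⁻²·m² = kg·m²·s⁻²·A⁻¹
  (3) [kg·m²·s⁻³] / [A] = kg·m²·s⁻³·A⁻¹  ← same
  (4) [s⁻¹] · [kg·m²·s⁻²] = kg·m²·s⁻³
Only (3) matches kg·m²·s⁻³·A⁻¹.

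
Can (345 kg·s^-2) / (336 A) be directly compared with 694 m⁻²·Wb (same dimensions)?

Work out the base dimensions of each:
  (345 kg·s^-2) / (336 A):  [kg·s⁻²] / [A] = kg·s⁻²·A⁻¹
  694 m⁻²·Wb:  Wb·m⁻² = V·s·m⁻² = kg·s⁻²·A⁻¹
Both are kg·s⁻²·A⁻¹, so they have the same dimensions and can be added.

Yes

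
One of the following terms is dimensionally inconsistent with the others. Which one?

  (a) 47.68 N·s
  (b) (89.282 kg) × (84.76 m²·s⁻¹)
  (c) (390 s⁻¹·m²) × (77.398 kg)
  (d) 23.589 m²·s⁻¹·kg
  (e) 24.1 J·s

(a)

Dimensions:
  (a) N·s = kg·m·s⁻²·s = kg·m·s⁻¹
  (b) [kg] · [m²·s⁻¹] = kg·m²·s⁻¹
  (c) [m²·s⁻¹] · [kg] = kg·m²·s⁻¹
  (d) kg·m²·s⁻¹
  (e) J·s = N·m·s = kg·m²·s⁻¹
All reduce to kg·m²·s⁻¹ except (a), which is kg·m·s⁻¹.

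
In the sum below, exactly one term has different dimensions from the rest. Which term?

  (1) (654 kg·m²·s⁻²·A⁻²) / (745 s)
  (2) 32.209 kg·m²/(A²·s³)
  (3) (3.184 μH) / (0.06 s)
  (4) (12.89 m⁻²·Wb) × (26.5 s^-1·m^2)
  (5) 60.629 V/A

(4)

Expand each in SI base units:
  (1) [kg·m²·s⁻²·A⁻²] / [s] = kg·m²·s⁻³·A⁻²
  (2) kg·m²·s⁻³·A⁻²
  (3) [kg·m²·s⁻²·A⁻²] / [s] = kg·m²·s⁻³·A⁻²
  (4) [kg·s⁻²·A⁻¹] · [m²·s⁻¹] = kg·m²·s⁻³·A⁻¹
  (5) V·A⁻¹ = J·C⁻¹·A⁻¹ = kg·m²·s⁻³·A⁻²
All reduce to kg·m²·s⁻³·A⁻² except (4), which is kg·m²·s⁻³·A⁻¹.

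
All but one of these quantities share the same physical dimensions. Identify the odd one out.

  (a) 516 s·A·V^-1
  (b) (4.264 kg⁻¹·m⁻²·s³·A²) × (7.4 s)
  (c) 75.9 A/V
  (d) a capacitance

Reduce each to base SI dimensions:
  (a) A·s·V⁻¹ = A·s·(J·C⁻¹)⁻¹ = kg⁻¹·m⁻²·s⁴·A²
  (b) [kg⁻¹·m⁻²·s³·A²] · [s] = kg⁻¹·m⁻²·s⁴·A²
  (c) A·V⁻¹ = A·(J·C⁻¹)⁻¹ = kg⁻¹·m⁻²·s³·A²
  (d) [capacitance] = kg⁻¹·m⁻²·s⁴·A²
All reduce to kg⁻¹·m⁻²·s⁴·A² except (c), which is kg⁻¹·m⁻²·s³·A².

(c)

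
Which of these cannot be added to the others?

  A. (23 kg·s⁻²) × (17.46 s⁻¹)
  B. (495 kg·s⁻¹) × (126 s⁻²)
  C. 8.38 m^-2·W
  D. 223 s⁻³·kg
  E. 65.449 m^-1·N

E.

Work out the base dimensions of each:
  A. [kg·s⁻²] · [s⁻¹] = kg·s⁻³
  B. [kg·s⁻¹] · [s⁻²] = kg·s⁻³
  C. W·m⁻² = J·s⁻¹·m⁻² = kg·s⁻³
  D. kg·s⁻³
  E. N·m⁻¹ = kg·m·s⁻²·m⁻¹ = kg·s⁻²
All reduce to kg·s⁻³ except E., which is kg·s⁻².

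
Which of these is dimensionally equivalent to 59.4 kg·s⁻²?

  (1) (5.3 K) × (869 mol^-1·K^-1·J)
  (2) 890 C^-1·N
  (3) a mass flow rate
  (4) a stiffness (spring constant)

Reference: kg·s⁻².
Each option:
  (1) [K] · [kg·m²·s⁻²·K⁻¹·mol⁻¹] = kg·m²·s⁻²·mol⁻¹
  (2) N·C⁻¹ = kg·m·s⁻²·(s·A)⁻¹ = kg·m·s⁻³·A⁻¹
  (3) [mass flow rate] = kg·s⁻¹
  (4) [stiffness (spring constant)] = kg·s⁻²  ← same
Only (4) matches kg·s⁻².

(4)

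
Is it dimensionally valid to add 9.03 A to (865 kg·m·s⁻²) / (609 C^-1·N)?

Work out the base dimensions of each:
  9.03 A:  A
  (865 kg·m·s⁻²) / (609 C^-1·N):  [kg·m·s⁻²] / [kg·m·s⁻³·A⁻¹] = s·A
A ≠ s·A, so they cannot be added.

No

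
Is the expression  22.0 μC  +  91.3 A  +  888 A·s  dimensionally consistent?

No

Work out the base dimensions of each:
  22.0 μC:  C = s·A
  91.3 A:  A
  888 A·s:  A·s = s·A
The terms do not share a single dimension (A vs s·A).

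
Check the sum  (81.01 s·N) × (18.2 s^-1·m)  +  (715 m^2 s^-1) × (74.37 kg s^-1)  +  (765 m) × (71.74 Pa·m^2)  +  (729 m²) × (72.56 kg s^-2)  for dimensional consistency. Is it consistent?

Yes

Expand each in SI base units:
  (81.01 s·N) × (18.2 s^-1·m):  [kg·m·s⁻¹] · [m·s⁻¹] = kg·m²·s⁻²
  (715 m^2 s^-1) × (74.37 kg s^-1):  [m²·s⁻¹] · [kg·s⁻¹] = kg·m²·s⁻²
  (765 m) × (71.74 Pa·m^2):  [m] · [kg·m·s⁻²] = kg·m²·s⁻²
  (729 m²) × (72.56 kg s^-2):  [m²] · [kg·s⁻²] = kg·m²·s⁻²
Every term reduces to kg·m²·s⁻².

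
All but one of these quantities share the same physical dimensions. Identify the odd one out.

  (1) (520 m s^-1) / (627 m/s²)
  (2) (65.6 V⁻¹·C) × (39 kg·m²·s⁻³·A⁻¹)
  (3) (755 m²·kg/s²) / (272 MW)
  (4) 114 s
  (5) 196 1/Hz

(2)

Work out the base dimensions of each:
  (1) [m·s⁻¹] / [m·s⁻²] = s
  (2) [kg⁻¹·m⁻²·s⁴·A²] · [kg·m²·s⁻³·A⁻¹] = s·A
  (3) [kg·m²·s⁻²] / [kg·m²·s⁻³] = s
  (4) s
  (5) Hz⁻¹ = (s⁻¹)⁻¹ = s
All reduce to s except (2), which is s·A.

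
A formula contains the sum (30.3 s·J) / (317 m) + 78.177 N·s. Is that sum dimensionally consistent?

In SI base units:
  (30.3 s·J) / (317 m):  [kg·m²·s⁻¹] / [m] = kg·m·s⁻¹
  78.177 N·s:  N·s = kg·m·s⁻²·s = kg·m·s⁻¹
Both are kg·m·s⁻¹, so they have the same dimensions and can be added.

Yes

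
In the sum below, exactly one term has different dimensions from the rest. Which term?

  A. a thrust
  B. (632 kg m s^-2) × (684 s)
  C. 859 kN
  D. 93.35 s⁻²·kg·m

B.

Work out the base dimensions of each:
  A. [thrust] = kg·m·s⁻²
  B. [kg·m·s⁻²] · [s] = kg·m·s⁻¹
  C. N = kg·m·s⁻²
  D. kg·m·s⁻²
All reduce to kg·m·s⁻² except B., which is kg·m·s⁻¹.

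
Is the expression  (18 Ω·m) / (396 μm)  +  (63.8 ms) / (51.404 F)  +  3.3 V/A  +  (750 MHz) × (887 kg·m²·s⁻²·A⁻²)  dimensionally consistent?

Yes

Reduce each to base SI dimensions:
  (18 Ω·m) / (396 μm):  [kg·m³·s⁻³·A⁻²] / [m] = kg·m²·s⁻³·A⁻²
  (63.8 ms) / (51.404 F):  [s] / [kg⁻¹·m⁻²·s⁴·A²] = kg·m²·s⁻³·A⁻²
  3.3 V/A:  V·A⁻¹ = J·C⁻¹·A⁻¹ = kg·m²·s⁻³·A⁻²
  (750 MHz) × (887 kg·m²·s⁻²·A⁻²):  [s⁻¹] · [kg·m²·s⁻²·A⁻²] = kg·m²·s⁻³·A⁻²
Every term reduces to kg·m²·s⁻³·A⁻².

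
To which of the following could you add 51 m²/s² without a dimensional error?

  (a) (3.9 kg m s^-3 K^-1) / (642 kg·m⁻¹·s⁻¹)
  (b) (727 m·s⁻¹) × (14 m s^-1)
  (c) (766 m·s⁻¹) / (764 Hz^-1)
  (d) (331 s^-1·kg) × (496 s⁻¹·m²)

(b)

Reference: m²·s⁻².
Each option:
  (a) [kg·m·s⁻³·K⁻¹] / [kg·m⁻¹·s⁻¹] = m²·s⁻²·K⁻¹
  (b) [m·s⁻¹] · [m·s⁻¹] = m²·s⁻²  ← same
  (c) [m·s⁻¹] / [s] = m·s⁻²
  (d) [kg·s⁻¹] · [m²·s⁻¹] = kg·m²·s⁻²
Only (b) matches m²·s⁻².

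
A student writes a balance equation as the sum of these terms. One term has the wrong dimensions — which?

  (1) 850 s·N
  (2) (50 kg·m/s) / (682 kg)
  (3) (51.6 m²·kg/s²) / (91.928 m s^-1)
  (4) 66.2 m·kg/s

(2)

Dimensions:
  (1) N·s = kg·m·s⁻²·s = kg·m·s⁻¹
  (2) [kg·m·s⁻¹] / [kg] = m·s⁻¹
  (3) [kg·m²·s⁻²] / [m·s⁻¹] = kg·m·s⁻¹
  (4) kg·m·s⁻¹
All reduce to kg·m·s⁻¹ except (2), which is m·s⁻¹.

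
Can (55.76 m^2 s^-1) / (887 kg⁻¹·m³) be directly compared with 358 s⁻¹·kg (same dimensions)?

No

Reduce each to base SI dimensions:
  (55.76 m^2 s^-1) / (887 kg⁻¹·m³):  [m²·s⁻¹] / [kg⁻¹·m³] = kg·m⁻¹·s⁻¹
  358 s⁻¹·kg:  kg·s⁻¹
kg·m⁻¹·s⁻¹ ≠ kg·s⁻¹, so they cannot be added.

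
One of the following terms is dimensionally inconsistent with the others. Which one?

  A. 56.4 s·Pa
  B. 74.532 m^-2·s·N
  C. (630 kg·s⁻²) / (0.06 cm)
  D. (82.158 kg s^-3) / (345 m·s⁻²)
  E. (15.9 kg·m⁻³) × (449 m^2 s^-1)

In SI base units:
  A. Pa·s = N·m⁻²·s = kg·m⁻¹·s⁻¹
  B. N·s·m⁻² = kg·m·s⁻²·s·m⁻² = kg·m⁻¹·s⁻¹
  C. [kg·s⁻²] / [m] = kg·m⁻¹·s⁻²
  D. [kg·s⁻³] / [m·s⁻²] = kg·m⁻¹·s⁻¹
  E. [kg·m⁻³] · [m²·s⁻¹] = kg·m⁻¹·s⁻¹
All reduce to kg·m⁻¹·s⁻¹ except C., which is kg·m⁻¹·s⁻².

C.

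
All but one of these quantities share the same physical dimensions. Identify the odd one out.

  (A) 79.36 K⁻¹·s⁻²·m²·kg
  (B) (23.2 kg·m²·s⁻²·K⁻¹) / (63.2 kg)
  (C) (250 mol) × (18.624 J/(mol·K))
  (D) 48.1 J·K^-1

(B)

In SI base units:
  (A) kg·m²·s⁻²·K⁻¹
  (B) [kg·m²·s⁻²·K⁻¹] / [kg] = m²·s⁻²·K⁻¹
  (C) [mol] · [kg·m²·s⁻²·K⁻¹·mol⁻¹] = kg·m²·s⁻²·K⁻¹
  (D) J·K⁻¹ = N·m·K⁻¹ = kg·m²·s⁻²·K⁻¹
All reduce to kg·m²·s⁻²·K⁻¹ except (B), which is m²·s⁻²·K⁻¹.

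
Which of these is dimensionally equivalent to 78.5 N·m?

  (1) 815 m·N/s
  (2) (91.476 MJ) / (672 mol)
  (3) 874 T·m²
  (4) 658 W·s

(4)

Reference: N·m = kg·m·s⁻²·m = kg·m²·s⁻².
Each option:
  (1) N·m·s⁻¹ = kg·m·s⁻²·m·s⁻¹ = kg·m²·s⁻³
  (2) [kg·m²·s⁻²] / [mol] = kg·m²·s⁻²·mol⁻¹
  (3) T·m² = Wb·m⁻²·m² = kg·m²·s⁻²·A⁻¹
  (4) W·s = J·s⁻¹·s = kg·m²·s⁻²  ← same
Only (4) matches kg·m²·s⁻².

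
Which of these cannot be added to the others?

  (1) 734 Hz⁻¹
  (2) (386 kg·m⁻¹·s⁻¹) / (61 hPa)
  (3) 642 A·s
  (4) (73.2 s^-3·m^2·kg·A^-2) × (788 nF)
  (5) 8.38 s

(3)

Expand each in SI base units:
  (1) Hz⁻¹ = (s⁻¹)⁻¹ = s
  (2) [kg·m⁻¹·s⁻¹] / [kg·m⁻¹·s⁻²] = s
  (3) A·s = s·A
  (4) [kg·m²·s⁻³·A⁻²] · [kg⁻¹·m⁻²·s⁴·A²] = s
  (5) s
All reduce to s except (3), which is s·A.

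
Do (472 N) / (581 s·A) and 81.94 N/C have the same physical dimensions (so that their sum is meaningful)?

Yes

In SI base units:
  (472 N) / (581 s·A):  [kg·m·s⁻²] / [s·A] = kg·m·s⁻³·A⁻¹
  81.94 N/C:  N·C⁻¹ = kg·m·s⁻²·(s·A)⁻¹ = kg·m·s⁻³·A⁻¹
Both are kg·m·s⁻³·A⁻¹, so they have the same dimensions and can be added.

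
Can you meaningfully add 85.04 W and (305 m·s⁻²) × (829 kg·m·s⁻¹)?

Work out the base dimensions of each:
  85.04 W:  W = J·s⁻¹ = kg·m²·s⁻³
  (305 m·s⁻²) × (829 kg·m·s⁻¹):  [m·s⁻²] · [kg·m·s⁻¹] = kg·m²·s⁻³
Both are kg·m²·s⁻³, so they have the same dimensions and can be added.

Yes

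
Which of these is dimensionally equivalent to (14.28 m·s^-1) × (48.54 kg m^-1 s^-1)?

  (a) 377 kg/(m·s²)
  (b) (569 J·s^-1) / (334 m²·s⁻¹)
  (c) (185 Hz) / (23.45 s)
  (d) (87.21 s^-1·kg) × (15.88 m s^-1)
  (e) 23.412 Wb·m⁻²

(b)

Reference: [m·s⁻¹] · [kg·m⁻¹·s⁻¹] = kg·s⁻².
Each option:
  (a) kg·m⁻¹·s⁻²
  (b) [kg·m²·s⁻³] / [m²·s⁻¹] = kg·s⁻²  ← same
  (c) [s⁻¹] / [s] = s⁻²
  (d) [kg·s⁻¹] · [m·s⁻¹] = kg·m·s⁻²
  (e) Wb·m⁻² = V·s·m⁻² = kg·s⁻²·A⁻¹
Only (b) matches kg·s⁻².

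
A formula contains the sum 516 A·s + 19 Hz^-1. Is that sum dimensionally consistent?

No

Reduce each to base SI dimensions:
  516 A·s:  A·s = s·A
  19 Hz^-1:  Hz⁻¹ = (s⁻¹)⁻¹ = s
s·A ≠ s, so they cannot be added.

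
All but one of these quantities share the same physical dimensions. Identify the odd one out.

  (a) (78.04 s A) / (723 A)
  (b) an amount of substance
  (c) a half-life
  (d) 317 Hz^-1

Reduce each to base SI dimensions:
  (a) [s·A] / [A] = s
  (b) [amount of substance] = mol
  (c) [half-life] = s
  (d) Hz⁻¹ = (s⁻¹)⁻¹ = s
All reduce to s except (b), which is mol.

(b)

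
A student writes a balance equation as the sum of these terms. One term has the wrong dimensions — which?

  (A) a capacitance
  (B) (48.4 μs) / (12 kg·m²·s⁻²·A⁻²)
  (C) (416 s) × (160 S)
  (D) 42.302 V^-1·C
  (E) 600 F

Dimensions:
  (A) [capacitance] = kg⁻¹·m⁻²·s⁴·A²
  (B) [s] / [kg·m²·s⁻²·A⁻²] = kg⁻¹·m⁻²·s³·A²
  (C) [s] · [kg⁻¹·m⁻²·s³·A²] = kg⁻¹·m⁻²·s⁴·A²
  (D) C·V⁻¹ = s·A·(J·C⁻¹)⁻¹ = kg⁻¹·m⁻²·s⁴·A²
  (E) F = C·V⁻¹ = kg⁻¹·m⁻²·s⁴·A²
All reduce to kg⁻¹·m⁻²·s⁴·A² except (B), which is kg⁻¹·m⁻²·s³·A².

(B)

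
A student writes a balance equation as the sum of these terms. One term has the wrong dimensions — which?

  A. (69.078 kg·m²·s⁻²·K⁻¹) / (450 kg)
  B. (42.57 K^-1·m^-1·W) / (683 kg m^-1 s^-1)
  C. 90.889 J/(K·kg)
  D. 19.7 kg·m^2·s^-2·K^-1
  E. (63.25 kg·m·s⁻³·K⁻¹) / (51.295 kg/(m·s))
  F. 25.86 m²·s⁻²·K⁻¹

In SI base units:
  A. [kg·m²·s⁻²·K⁻¹] / [kg] = m²·s⁻²·K⁻¹
  B. [kg·m·s⁻³·K⁻¹] / [kg·m⁻¹·s⁻¹] = m²·s⁻²·K⁻¹
  C. J·kg⁻¹·K⁻¹ = N·m·kg⁻¹·K⁻¹ = m²·s⁻²·K⁻¹
  D. kg·m²·s⁻²·K⁻¹
  E. [kg·m·s⁻³·K⁻¹] / [kg·m⁻¹·s⁻¹] = m²·s⁻²·K⁻¹
  F. m²·s⁻²·K⁻¹
All reduce to m²·s⁻²·K⁻¹ except D., which is kg·m²·s⁻²·K⁻¹.

D.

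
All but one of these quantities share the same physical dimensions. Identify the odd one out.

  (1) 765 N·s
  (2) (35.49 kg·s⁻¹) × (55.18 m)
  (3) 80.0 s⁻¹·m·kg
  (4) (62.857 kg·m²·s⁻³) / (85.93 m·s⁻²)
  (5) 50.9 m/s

(5)

Reduce each to base SI dimensions:
  (1) N·s = kg·m·s⁻²·s = kg·m·s⁻¹
  (2) [kg·s⁻¹] · [m] = kg·m·s⁻¹
  (3) kg·m·s⁻¹
  (4) [kg·m²·s⁻³] / [m·s⁻²] = kg·m·s⁻¹
  (5) m·s⁻¹
All reduce to kg·m·s⁻¹ except (5), which is m·s⁻¹.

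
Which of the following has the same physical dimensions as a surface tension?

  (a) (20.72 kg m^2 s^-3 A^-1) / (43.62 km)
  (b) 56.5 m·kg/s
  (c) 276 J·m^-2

Reference: [surface tension] = kg·s⁻².
Each option:
  (a) [kg·m²·s⁻³·A⁻¹] / [m] = kg·m·s⁻³·A⁻¹
  (b) kg·m·s⁻¹
  (c) J·m⁻² = N·m·m⁻² = kg·s⁻²  ← same
Only (c) matches kg·s⁻².

(c)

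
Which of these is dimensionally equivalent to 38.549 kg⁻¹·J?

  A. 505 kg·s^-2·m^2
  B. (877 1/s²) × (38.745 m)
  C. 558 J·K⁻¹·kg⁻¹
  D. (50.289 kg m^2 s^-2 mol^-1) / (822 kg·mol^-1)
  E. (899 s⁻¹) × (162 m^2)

Reference: J·kg⁻¹ = N·m·kg⁻¹ = m²·s⁻².
Each option:
  A. kg·m²·s⁻²
  B. [s⁻²] · [m] = m·s⁻²
  C. J·kg⁻¹·K⁻¹ = N·m·kg⁻¹·K⁻¹ = m²·s⁻²·K⁻¹
  D. [kg·m²·s⁻²·mol⁻¹] / [kg·mol⁻¹] = m²·s⁻²  ← same
  E. [s⁻¹] · [m²] = m²·s⁻¹
Only D. matches m²·s⁻².

D.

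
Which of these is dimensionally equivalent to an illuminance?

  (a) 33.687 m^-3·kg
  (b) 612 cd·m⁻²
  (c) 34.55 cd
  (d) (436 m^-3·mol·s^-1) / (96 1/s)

(b)

Reference: [illuminance] = m⁻²·cd.
Each option:
  (a) kg·m⁻³
  (b) cd·m⁻² = m⁻²·cd  ← same
  (c) cd
  (d) [m⁻³·s⁻¹·mol] / [s⁻¹] = m⁻³·mol
Only (b) matches m⁻²·cd.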